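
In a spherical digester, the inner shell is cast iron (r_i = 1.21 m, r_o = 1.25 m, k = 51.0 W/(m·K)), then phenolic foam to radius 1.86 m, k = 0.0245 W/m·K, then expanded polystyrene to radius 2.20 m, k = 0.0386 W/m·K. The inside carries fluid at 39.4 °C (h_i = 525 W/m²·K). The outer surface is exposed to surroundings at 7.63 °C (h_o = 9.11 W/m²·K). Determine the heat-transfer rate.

Q = 31.0 W

Resistance network (inner→outer):
  R_conv,in = 1/(4πr²h) = 1/(4π·1.21²·525) = 1.035×10^-4 K/W
  R_cast iron = (1/1.21 − 1/1.25)/(4πk) = 0.02645/(4π·51.0) = 4.127×10^-5 K/W
  R_phenolic foam = (1/1.25 − 1/1.86)/(4πk) = 0.2624/(4π·0.0245) = 0.8522 K/W
  R_expanded polystyrene = (1/1.86 − 1/2.20)/(4πk) = 0.08309/(4π·0.0386) = 0.1713 K/W
  R_conv,out = 1/(4πr²h) = 1/(4π·2.20²·9.11) = 0.001805 K/W
ΣR = 1.035×10^-4 + 4.127×10^-5 + 0.8522 + 0.1713 + 0.001805 = 1.025 K/W
Q = ΔT/ΣR = (39.4 °C − 7.63 °C)/1.025 = 31.0 W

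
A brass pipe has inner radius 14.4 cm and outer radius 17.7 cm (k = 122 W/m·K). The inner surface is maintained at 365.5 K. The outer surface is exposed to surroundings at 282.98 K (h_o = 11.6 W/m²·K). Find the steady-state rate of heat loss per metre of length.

Treat each layer as a resistance in series:
  R'_brass = ln(0.177/0.144)/(2πk) = 0.2063/(2π·122) = 2.692×10^-4 m·K/W
  R'_conv,out = 1/(2πr h) = 1/(2π·0.177·11.6) = 0.07752 m·K/W
ΣR = 2.692×10^-4 + 0.07752 = 0.07779 m·K/W
Q' = ΔT/ΣR = (365.5 K − 282.98 K)/0.07779 = 1060 W/m

Q' = 1060 W/m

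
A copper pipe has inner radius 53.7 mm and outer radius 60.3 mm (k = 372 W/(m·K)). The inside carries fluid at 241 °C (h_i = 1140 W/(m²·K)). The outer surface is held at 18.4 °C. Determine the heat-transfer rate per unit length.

Treat each layer as a resistance in series:
  R'_conv,in = 1/(2πr h) = 1/(2π·0.0537·1140) = 0.002600 m·K/W
  R'_copper = ln(0.0603/0.0537)/(2πk) = 0.1159/(2π·372) = 4.959×10^-5 m·K/W
ΣR = 0.002600 + 4.959×10^-5 = 0.002650 m·K/W
Q' = ΔT/ΣR = (241 °C − 18.4 °C)/0.002650 = 84000 W/m

Q' = 84.0 kW/m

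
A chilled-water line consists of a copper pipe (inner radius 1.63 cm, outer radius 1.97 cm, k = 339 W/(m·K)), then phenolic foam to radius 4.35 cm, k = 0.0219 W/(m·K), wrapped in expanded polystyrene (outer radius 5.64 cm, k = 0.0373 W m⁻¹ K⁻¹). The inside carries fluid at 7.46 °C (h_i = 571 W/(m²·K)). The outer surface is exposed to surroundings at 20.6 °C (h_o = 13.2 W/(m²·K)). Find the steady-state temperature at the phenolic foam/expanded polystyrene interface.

T = 18.2 °C

Resistance network (inner→outer):
  R'_conv,in = 1/(2πr h) = 1/(2π·0.0163·571) = 0.01710 m·K/W
  R'_copper = ln(0.0197/0.0163)/(2πk) = 0.1895/(2π·339) = 8.895×10^-5 m·K/W
  R'_phenolic foam = ln(0.0435/0.0197)/(2πk) = 0.7921/(2π·0.0219) = 5.757 m·K/W
  R'_expanded polystyrene = ln(0.0564/0.0435)/(2πk) = 0.2597/(2π·0.0373) = 1.108 m·K/W
  R'_conv,out = 1/(2πr h) = 1/(2π·0.0564·13.2) = 0.2138 m·K/W
ΣR = 0.01710 + 8.895×10^-5 + 5.757 + 1.108 + 0.2138 = 7.096 m·K/W
Q' = ΔT/ΣR = (7.46 °C − 20.6 °C)/7.096 = -1.852 W/m
From the inner boundary to the phenolic foam/expanded polystyrene interface, ΣR_partial = 5.774 m·K/W.
T_interface = T_in − Q'·ΣR_partial = 7.46 °C − (-1.852)(5.774) = 18.2 °C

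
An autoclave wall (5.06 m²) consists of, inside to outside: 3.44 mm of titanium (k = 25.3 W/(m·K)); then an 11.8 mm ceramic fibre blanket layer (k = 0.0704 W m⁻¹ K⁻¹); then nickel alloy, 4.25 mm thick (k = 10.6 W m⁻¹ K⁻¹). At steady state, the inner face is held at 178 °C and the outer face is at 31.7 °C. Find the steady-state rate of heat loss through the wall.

Resistance network (inner→outer):
  R_titanium = L/(kA) = 0.00344/(25.3·5.06) = 2.687×10^-5 K/W
  R_ceramic fibre blanket = L/(kA) = 0.0118/(0.0704·5.06) = 0.03313 K/W
  R_nickel alloy = L/(kA) = 0.00425/(10.6·5.06) = 7.924×10^-5 K/W
ΣR = 2.687×10^-5 + 0.03313 + 7.924×10^-5 = 0.03324 K/W
Q = ΔT/ΣR = (178 °C − 31.7 °C)/0.03324 = 4400 W

Q = 4400 W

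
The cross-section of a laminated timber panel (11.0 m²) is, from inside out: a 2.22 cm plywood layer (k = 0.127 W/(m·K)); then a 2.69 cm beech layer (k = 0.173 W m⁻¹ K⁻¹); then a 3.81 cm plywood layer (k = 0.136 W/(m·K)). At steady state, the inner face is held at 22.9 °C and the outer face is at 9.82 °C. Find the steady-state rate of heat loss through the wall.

Treat each layer as a resistance in series:
  R_plywood = L/(kA) = 0.0222/(0.127·11.0) = 0.01589 K/W
  R_beech = L/(kA) = 0.0269/(0.173·11.0) = 0.01414 K/W
  R_plywood = L/(kA) = 0.0381/(0.136·11.0) = 0.02547 K/W
ΣR = 0.01589 + 0.01414 + 0.02547 = 0.05550 K/W
Q = ΔT/ΣR = (22.9 °C − 9.82 °C)/0.05550 = 236 W

Q = 236 W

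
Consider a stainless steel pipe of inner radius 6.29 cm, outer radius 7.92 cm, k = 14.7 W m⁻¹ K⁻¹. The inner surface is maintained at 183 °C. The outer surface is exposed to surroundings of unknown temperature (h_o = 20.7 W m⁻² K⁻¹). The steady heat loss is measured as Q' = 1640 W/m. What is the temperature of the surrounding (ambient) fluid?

Series resistances:
  R'_stainless steel = ln(0.0792/0.0629)/(2πk) = 0.2304/(2π·14.7) = 0.002495 m·K/W
  R'_conv,out = 1/(2πr h) = 1/(2π·0.0792·20.7) = 0.09708 m·K/W
ΣR = 0.09957 m·K/W
ΔT = Q'·ΣR = 1640 × 0.09957 = 163.3 K
Heat flows outward, so T_out = T_in − ΔT = 183 − 163.3 = 19.7 °C

T_out = 19.7 °C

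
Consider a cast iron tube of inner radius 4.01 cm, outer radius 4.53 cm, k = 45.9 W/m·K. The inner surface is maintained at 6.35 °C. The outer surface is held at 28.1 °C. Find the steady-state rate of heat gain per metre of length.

Q' = 51400 W/m

Q' = 2πk·ΔT/ln(r₂/r₁) = 2π × 45.9 × 21.75 / ln(0.0453/0.0401) = 51400 W/m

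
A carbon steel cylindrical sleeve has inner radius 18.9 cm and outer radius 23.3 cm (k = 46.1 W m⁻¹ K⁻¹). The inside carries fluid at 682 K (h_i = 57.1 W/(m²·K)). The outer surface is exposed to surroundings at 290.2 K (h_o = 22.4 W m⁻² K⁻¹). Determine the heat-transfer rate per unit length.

Q' = 8520 W/m

Treat each layer as a resistance in series:
  R'_conv,in = 1/(2πr h) = 1/(2π·0.189·57.1) = 0.01475 m·K/W
  R'_carbon steel = ln(0.233/0.189)/(2πk) = 0.2093/(2π·46.1) = 7.226×10^-4 m·K/W
  R'_conv,out = 1/(2πr h) = 1/(2π·0.233·22.4) = 0.03049 m·K/W
ΣR = 0.01475 + 7.226×10^-4 + 0.03049 = 0.04596 m·K/W
Q' = ΔT/ΣR = (682 K − 290.2 K)/0.04596 = 8520 W/m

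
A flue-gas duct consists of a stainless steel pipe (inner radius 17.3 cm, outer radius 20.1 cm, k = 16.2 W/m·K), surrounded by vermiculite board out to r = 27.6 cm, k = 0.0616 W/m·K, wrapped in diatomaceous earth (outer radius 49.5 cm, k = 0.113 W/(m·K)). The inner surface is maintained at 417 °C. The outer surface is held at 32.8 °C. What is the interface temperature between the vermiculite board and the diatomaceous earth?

T = 225 °C

Series thermal resistances, inner to outer:
  R'_stainless steel = ln(0.201/0.173)/(2πk) = 0.1500/(2π·16.2) = 0.001474 m·K/W
  R'_vermiculite board = ln(0.276/0.201)/(2πk) = 0.3171/(2π·0.0616) = 0.8193 m·K/W
  R'_diatomaceous earth = ln(0.495/0.276)/(2πk) = 0.5842/(2π·0.113) = 0.8228 m·K/W
ΣR = 0.001474 + 0.8193 + 0.8228 = 1.644 m·K/W
Q' = ΔT/ΣR = (417 °C − 32.8 °C)/1.644 = 233.7 W/m
From the inner boundary to the vermiculite board/diatomaceous earth interface, ΣR_partial = 0.8208 m·K/W.
T_interface = T_in − Q'·ΣR_partial = 417 °C − (233.7)(0.8208) = 225 °C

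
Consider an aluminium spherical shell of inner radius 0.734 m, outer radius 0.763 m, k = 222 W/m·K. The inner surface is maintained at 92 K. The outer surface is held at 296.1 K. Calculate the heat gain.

Q = 4πk·ΔT/(1/r₁ − 1/r₂) = 4π × 222 × 204.1 / (1/0.734 − 1/0.763) = 1.10×10^7 W

Q = 11000 kW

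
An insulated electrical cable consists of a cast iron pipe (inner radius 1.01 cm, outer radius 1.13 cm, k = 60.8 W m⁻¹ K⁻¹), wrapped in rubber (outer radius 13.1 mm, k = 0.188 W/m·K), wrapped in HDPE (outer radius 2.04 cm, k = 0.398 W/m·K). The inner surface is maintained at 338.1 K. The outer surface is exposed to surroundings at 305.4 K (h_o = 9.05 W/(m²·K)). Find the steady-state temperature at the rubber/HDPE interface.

Resistance network (inner→outer):
  R'_cast iron = ln(0.0113/0.0101)/(2πk) = 0.1123/(2π·60.8) = 2.939×10^-4 m·K/W
  R'_rubber = ln(0.0131/0.0113)/(2πk) = 0.1478/(2π·0.188) = 0.1251 m·K/W
  R'_HDPE = ln(0.0204/0.0131)/(2πk) = 0.4429/(2π·0.398) = 0.1771 m·K/W
  R'_conv,out = 1/(2πr h) = 1/(2π·0.0204·9.05) = 0.8621 m·K/W
ΣR = 2.939×10^-4 + 0.1251 + 0.1771 + 0.8621 = 1.165 m·K/W
Q' = ΔT/ΣR = (338.1 K − 305.4 K)/1.165 = 28.07 W/m
From the inner boundary to the rubber/HDPE interface, ΣR_partial = 0.1254 m·K/W.
T_interface = T_in − Q'·ΣR_partial = 338.1 K − (28.07)(0.1254) = 334.6 K

T = 334.6 K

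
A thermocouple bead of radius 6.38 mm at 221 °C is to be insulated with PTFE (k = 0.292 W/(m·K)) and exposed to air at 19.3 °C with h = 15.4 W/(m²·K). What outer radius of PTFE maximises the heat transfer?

r_cr = 3.79 cm

For a sphere, r_cr = 2k_ins/h = 2·0.292/15.4 = 0.0379 m = 3.79 cm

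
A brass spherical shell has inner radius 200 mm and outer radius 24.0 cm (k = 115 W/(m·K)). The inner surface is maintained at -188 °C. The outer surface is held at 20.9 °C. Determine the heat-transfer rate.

Q = 4πk·ΔT/(1/r₁ − 1/r₂) = 4π × 115 × 208.9 / (1/0.200 − 1/0.240) = 3.62×10^5 W

Q = 3.62×10^5 W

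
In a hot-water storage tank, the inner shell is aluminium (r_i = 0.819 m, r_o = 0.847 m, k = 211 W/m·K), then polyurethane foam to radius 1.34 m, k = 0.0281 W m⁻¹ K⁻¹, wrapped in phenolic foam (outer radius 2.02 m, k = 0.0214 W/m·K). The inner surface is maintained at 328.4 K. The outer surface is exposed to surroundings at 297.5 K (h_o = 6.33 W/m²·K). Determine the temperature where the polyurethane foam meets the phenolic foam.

T = 310.9 K

Resistance network (inner→outer):
  R_aluminium = (1/0.819 − 1/0.847)/(4πk) = 0.04036/(4π·211) = 1.522×10^-5 K/W
  R_polyurethane foam = (1/0.847 − 1/1.34)/(4πk) = 0.4344/(4π·0.0281) = 1.230 K/W
  R_phenolic foam = (1/1.34 − 1/2.02)/(4πk) = 0.2512/(4π·0.0214) = 0.9342 K/W
  R_conv,out = 1/(4πr²h) = 1/(4π·2.02²·6.33) = 0.003081 K/W
ΣR = 1.522×10^-5 + 1.230 + 0.9342 + 0.003081 = 2.167 K/W
Q = ΔT/ΣR = (328.4 K − 297.5 K)/2.167 = 14.26 W
From the inner boundary to the polyurethane foam/phenolic foam interface, ΣR_partial = 1.230 K/W.
T_interface = T_in − Q·ΣR_partial = 328.4 K − (14.26)(1.230) = 310.9 K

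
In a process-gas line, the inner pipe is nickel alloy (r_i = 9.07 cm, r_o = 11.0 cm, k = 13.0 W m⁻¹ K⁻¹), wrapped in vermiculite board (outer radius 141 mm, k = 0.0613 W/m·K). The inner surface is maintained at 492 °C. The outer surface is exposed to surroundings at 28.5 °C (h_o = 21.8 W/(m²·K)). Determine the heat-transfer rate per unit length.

Series thermal resistances, inner to outer:
  R'_nickel alloy = ln(0.110/0.0907)/(2πk) = 0.1929/(2π·13.0) = 0.002362 m·K/W
  R'_vermiculite board = ln(0.141/0.110)/(2πk) = 0.2483/(2π·0.0613) = 0.6446 m·K/W
  R'_conv,out = 1/(2πr h) = 1/(2π·0.141·21.8) = 0.05178 m·K/W
ΣR = 0.002362 + 0.6446 + 0.05178 = 0.6987 m·K/W
Q' = ΔT/ΣR = (492 °C − 28.5 °C)/0.6987 = 663 W/m

Q' = 663 W/m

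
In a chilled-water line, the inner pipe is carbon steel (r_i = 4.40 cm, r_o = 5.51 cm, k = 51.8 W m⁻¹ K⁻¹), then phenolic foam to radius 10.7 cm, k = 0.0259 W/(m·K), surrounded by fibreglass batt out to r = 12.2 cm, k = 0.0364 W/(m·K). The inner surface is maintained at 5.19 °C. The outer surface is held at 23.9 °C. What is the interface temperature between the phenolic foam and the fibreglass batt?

Treat each layer as a resistance in series:
  R'_carbon steel = ln(0.0551/0.0440)/(2πk) = 0.2250/(2π·51.8) = 6.912×10^-4 m·K/W
  R'_phenolic foam = ln(0.107/0.0551)/(2πk) = 0.6637/(2π·0.0259) = 4.078 m·K/W
  R'_fibreglass batt = ln(0.122/0.107)/(2πk) = 0.1312/(2π·0.0364) = 0.5736 m·K/W
ΣR = 6.912×10^-4 + 4.078 + 0.5736 = 4.652 m·K/W
Q' = ΔT/ΣR = (5.19 °C − 23.9 °C)/4.652 = -4.022 W/m
From the inner boundary to the phenolic foam/fibreglass batt interface, ΣR_partial = 4.079 m·K/W.
T_interface = T_in − Q'·ΣR_partial = 5.19 °C − (-4.022)(4.079) = 21.6 °C

T = 21.6 °C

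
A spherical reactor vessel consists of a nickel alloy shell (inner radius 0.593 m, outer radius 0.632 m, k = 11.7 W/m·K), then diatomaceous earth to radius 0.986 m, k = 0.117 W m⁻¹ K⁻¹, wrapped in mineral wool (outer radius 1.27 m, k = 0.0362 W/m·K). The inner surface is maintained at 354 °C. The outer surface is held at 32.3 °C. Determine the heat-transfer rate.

Treat each layer as a resistance in series:
  R_nickel alloy = (1/0.593 − 1/0.632)/(4πk) = 0.1041/(4π·11.7) = 7.078×10^-4 K/W
  R_diatomaceous earth = (1/0.632 − 1/0.986)/(4πk) = 0.5681/(4π·0.117) = 0.3864 K/W
  R_mineral wool = (1/0.986 − 1/1.27)/(4πk) = 0.2268/(4π·0.0362) = 0.4986 K/W
ΣR = 7.078×10^-4 + 0.3864 + 0.4986 = 0.8857 K/W
Q = ΔT/ΣR = (354 °C − 32.3 °C)/0.8857 = 363 W

Q = 363 W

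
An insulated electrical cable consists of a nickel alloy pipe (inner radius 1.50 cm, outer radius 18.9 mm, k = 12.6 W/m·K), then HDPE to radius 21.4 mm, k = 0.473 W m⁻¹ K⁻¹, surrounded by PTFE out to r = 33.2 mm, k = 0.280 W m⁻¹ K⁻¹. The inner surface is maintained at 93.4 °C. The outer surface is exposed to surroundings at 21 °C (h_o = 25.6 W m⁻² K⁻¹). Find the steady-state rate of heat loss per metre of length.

Q' = 150 W/m

Series thermal resistances, inner to outer:
  R'_nickel alloy = ln(0.0189/0.0150)/(2πk) = 0.2311/(2π·12.6) = 0.002919 m·K/W
  R'_HDPE = ln(0.0214/0.0189)/(2πk) = 0.1242/(2π·0.473) = 0.04180 m·K/W
  R'_PTFE = ln(0.0332/0.0214)/(2πk) = 0.4392/(2π·0.280) = 0.2496 m·K/W
  R'_conv,out = 1/(2πr h) = 1/(2π·0.0332·25.6) = 0.1873 m·K/W
ΣR = 0.002919 + 0.04180 + 0.2496 + 0.1873 = 0.4816 m·K/W
Q' = ΔT/ΣR = (93.4 °C − 21 °C)/0.4816 = 150 W/m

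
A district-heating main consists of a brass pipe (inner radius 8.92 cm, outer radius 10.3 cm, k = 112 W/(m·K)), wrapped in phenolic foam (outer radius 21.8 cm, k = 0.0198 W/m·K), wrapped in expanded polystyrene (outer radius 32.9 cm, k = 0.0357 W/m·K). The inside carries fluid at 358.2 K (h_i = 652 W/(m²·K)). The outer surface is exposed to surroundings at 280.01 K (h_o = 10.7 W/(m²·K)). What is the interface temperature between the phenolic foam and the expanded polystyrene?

T = 298.6 K

Series thermal resistances, inner to outer:
  R'_conv,in = 1/(2πr h) = 1/(2π·0.0892·652) = 0.002737 m·K/W
  R'_brass = ln(0.103/0.0892)/(2πk) = 0.1438/(2π·112) = 2.044×10^-4 m·K/W
  R'_phenolic foam = ln(0.218/0.103)/(2πk) = 0.7498/(2π·0.0198) = 6.027 m·K/W
  R'_expanded polystyrene = ln(0.329/0.218)/(2πk) = 0.4116/(2π·0.0357) = 1.835 m·K/W
  R'_conv,out = 1/(2πr h) = 1/(2π·0.329·10.7) = 0.04521 m·K/W
ΣR = 0.002737 + 2.044×10^-4 + 6.027 + 1.835 + 0.04521 = 7.910 m·K/W
Q' = ΔT/ΣR = (358.2 K − 280.01 K)/7.910 = 9.885 W/m
From the inner boundary to the phenolic foam/expanded polystyrene interface, ΣR_partial = 6.030 m·K/W.
T_interface = T_in − Q'·ΣR_partial = 358.2 K − (9.885)(6.030) = 298.6 K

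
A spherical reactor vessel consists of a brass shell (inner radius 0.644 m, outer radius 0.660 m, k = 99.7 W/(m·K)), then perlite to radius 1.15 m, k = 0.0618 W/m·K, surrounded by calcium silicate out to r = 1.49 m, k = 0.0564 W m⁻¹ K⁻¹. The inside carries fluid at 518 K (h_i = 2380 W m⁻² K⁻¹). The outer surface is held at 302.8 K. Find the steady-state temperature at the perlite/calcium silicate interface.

T = 357.0 K

Resistance network (inner→outer):
  R_conv,in = 1/(4πr²h) = 1/(4π·0.644²·2380) = 8.062×10^-5 K/W
  R_brass = (1/0.644 − 1/0.660)/(4πk) = 0.03764/(4π·99.7) = 3.005×10^-5 K/W
  R_perlite = (1/0.660 − 1/1.15)/(4πk) = 0.6456/(4π·0.0618) = 0.8313 K/W
  R_calcium silicate = (1/1.15 − 1/1.49)/(4πk) = 0.1984/(4π·0.0564) = 0.2800 K/W
ΣR = 8.062×10^-5 + 3.005×10^-5 + 0.8313 + 0.2800 = 1.111 K/W
Q = ΔT/ΣR = (518 K − 302.8 K)/1.111 = 193.7 W
From the inner boundary to the perlite/calcium silicate interface, ΣR_partial = 0.8314 K/W.
T_interface = T_in − Q·ΣR_partial = 518 K − (193.7)(0.8314) = 357.0 K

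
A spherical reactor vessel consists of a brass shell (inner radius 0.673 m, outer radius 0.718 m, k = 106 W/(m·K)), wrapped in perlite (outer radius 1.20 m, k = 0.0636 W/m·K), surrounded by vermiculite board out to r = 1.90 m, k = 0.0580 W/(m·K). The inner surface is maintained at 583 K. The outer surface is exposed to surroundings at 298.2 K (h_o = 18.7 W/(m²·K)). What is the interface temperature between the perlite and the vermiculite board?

Treat each layer as a resistance in series:
  R_brass = (1/0.673 − 1/0.718)/(4πk) = 0.09313/(4π·106) = 6.991×10^-5 K/W
  R_perlite = (1/0.718 − 1/1.20)/(4πk) = 0.5594/(4π·0.0636) = 0.7000 K/W
  R_vermiculite board = (1/1.20 − 1/1.90)/(4πk) = 0.3070/(4π·0.0580) = 0.4212 K/W
  R_conv,out = 1/(4πr²h) = 1/(4π·1.90²·18.7) = 0.001179 K/W
ΣR = 6.991×10^-5 + 0.7000 + 0.4212 + 0.001179 = 1.122 K/W
Q = ΔT/ΣR = (583 K − 298.2 K)/1.122 = 253.8 W
From the inner boundary to the perlite/vermiculite board interface, ΣR_partial = 0.7001 K/W.
T_interface = T_in − Q·ΣR_partial = 583 K − (253.8)(0.7001) = 405 K

T = 405 K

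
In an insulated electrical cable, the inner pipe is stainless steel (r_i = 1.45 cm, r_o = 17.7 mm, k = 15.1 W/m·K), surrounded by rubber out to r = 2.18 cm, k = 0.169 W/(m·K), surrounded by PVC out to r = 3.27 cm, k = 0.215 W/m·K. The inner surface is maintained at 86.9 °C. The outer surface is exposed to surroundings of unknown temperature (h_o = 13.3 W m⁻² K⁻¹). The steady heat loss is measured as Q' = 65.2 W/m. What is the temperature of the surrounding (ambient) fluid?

Series resistances:
  R'_stainless steel = ln(0.0177/0.0145)/(2πk) = 0.1994/(2π·15.1) = 0.002102 m·K/W
  R'_rubber = ln(0.0218/0.0177)/(2πk) = 0.2083/(2π·0.169) = 0.1962 m·K/W
  R'_PVC = ln(0.0327/0.0218)/(2πk) = 0.4055/(2π·0.215) = 0.3001 m·K/W
  R'_conv,out = 1/(2πr h) = 1/(2π·0.0327·13.3) = 0.3659 m·K/W
ΣR = 0.8644 m·K/W
ΔT = Q'·ΣR = 65.2 × 0.8644 = 56.36 K
Heat flows outward, so T_out = T_in − ΔT = 86.9 − 56.36 = 30.5 °C

T_out = 30.5 °C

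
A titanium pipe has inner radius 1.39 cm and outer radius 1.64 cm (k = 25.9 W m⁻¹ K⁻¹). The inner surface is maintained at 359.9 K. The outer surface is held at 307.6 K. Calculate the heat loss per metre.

Q' = 51.5 kW/m

Q' = 2πk·ΔT/ln(r₂/r₁) = 2π × 25.9 × 52.3 / ln(0.0164/0.0139) = 51500 W/m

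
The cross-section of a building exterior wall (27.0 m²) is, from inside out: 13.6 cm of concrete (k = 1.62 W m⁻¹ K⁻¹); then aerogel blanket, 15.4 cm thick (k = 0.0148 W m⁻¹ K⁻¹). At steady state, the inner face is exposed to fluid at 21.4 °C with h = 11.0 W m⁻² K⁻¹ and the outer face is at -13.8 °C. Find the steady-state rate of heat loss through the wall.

Resistance network (inner→outer):
  R_conv,in = 1/(hA) = 1/(11.0·27.0) = 0.003367 K/W
  R_concrete = L/(kA) = 0.136/(1.62·27.0) = 0.003109 K/W
  R_aerogel blanket = L/(kA) = 0.154/(0.0148·27.0) = 0.3854 K/W
ΣR = 0.003367 + 0.003109 + 0.3854 = 0.3919 K/W
Q = ΔT/ΣR = (21.4 °C − -13.8 °C)/0.3919 = 89.8 W

Q = 89.8 W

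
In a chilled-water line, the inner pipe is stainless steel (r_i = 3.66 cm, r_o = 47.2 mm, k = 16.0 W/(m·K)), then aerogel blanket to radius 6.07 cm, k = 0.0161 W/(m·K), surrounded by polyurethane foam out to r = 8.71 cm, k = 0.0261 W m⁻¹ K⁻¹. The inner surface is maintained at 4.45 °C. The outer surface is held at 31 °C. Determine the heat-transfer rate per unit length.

Resistance network (inner→outer):
  R'_stainless steel = ln(0.0472/0.0366)/(2πk) = 0.2543/(2π·16.0) = 0.002530 m·K/W
  R'_aerogel blanket = ln(0.0607/0.0472)/(2πk) = 0.2515/(2π·0.0161) = 2.487 m·K/W
  R'_polyurethane foam = ln(0.0871/0.0607)/(2πk) = 0.3611/(2π·0.0261) = 2.202 m·K/W
ΣR = 0.002530 + 2.487 + 2.202 = 4.692 m·K/W
Q' = ΔT/ΣR = (4.45 °C − 31 °C)/4.692 = -5.66 W/m
(Negative Q' ⇒ heat flows inward; heat gain = 5.66 W/m.)

Q' = 5.66 W/m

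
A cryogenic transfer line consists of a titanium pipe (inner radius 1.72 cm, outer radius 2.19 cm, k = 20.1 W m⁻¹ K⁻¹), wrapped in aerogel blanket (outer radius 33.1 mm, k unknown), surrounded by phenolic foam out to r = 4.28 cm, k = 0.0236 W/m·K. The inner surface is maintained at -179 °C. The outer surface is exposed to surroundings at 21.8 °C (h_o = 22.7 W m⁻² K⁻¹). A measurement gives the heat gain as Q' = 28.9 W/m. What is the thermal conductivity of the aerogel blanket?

ΣR = ΔT/Q' = |-179 − 21.8|/28.9 = 6.948 m·K/W
Known resistances:
  R'_titanium = ln(0.0219/0.0172)/(2πk) = 0.2416/(2π·20.1) = 0.001913 m·K/W
  R'_phenolic foam = ln(0.0428/0.0331)/(2πk) = 0.2570/(2π·0.0236) = 1.733 m·K/W
  R'_conv,out = 1/(2πr h) = 1/(2π·0.0428·22.7) = 0.1638 m·K/W
R_aerogel blanket = ΣR − ΣR_known = 6.948 − 1.899 = 5.049 m·K/W
ln(r₂/r₁)/(2πk) = 5.049 ⇒ k = 0.4130/(2π·5.049) = 0.0130 W/m·K

k = 0.0130 W/m·K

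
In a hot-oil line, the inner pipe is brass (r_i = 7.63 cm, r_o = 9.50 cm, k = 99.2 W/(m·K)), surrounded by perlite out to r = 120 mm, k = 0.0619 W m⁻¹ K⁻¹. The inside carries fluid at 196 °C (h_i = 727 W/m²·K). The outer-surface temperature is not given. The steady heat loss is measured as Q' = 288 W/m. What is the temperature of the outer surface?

Sum the resistances:
  R'_conv,in = 1/(2πr h) = 1/(2π·0.0763·727) = 0.002869 m·K/W
  R'_brass = ln(0.0950/0.0763)/(2πk) = 0.2192/(2π·99.2) = 3.517×10^-4 m·K/W
  R'_perlite = ln(0.120/0.0950)/(2πk) = 0.2336/(2π·0.0619) = 0.6007 m·K/W
ΣR = 0.6039 m·K/W
ΔT = Q'·ΣR = 288 × 0.6039 = 173.9 K
Heat flows outward, so T_out = T_in − ΔT = 196 − 173.9 = 22.1 °C

T_out = 22.1 °C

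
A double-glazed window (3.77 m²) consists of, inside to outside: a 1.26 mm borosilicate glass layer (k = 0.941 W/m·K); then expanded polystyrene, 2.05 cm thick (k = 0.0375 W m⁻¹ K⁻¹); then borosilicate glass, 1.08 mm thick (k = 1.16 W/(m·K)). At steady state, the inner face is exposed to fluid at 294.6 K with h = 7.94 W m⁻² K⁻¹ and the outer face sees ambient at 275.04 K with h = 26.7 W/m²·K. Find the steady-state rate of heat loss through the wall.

Series thermal resistances, inner to outer:
  R_conv,in = 1/(hA) = 1/(7.94·3.77) = 0.03341 K/W
  R_borosilicate glass = L/(kA) = 0.00126/(0.941·3.77) = 3.552×10^-4 K/W
  R_expanded polystyrene = L/(kA) = 0.0205/(0.0375·3.77) = 0.1450 K/W
  R_borosilicate glass = L/(kA) = 0.00108/(1.16·3.77) = 2.470×10^-4 K/W
  R_conv,out = 1/(hA) = 1/(26.7·3.77) = 0.009935 K/W
ΣR = 0.03341 + 3.552×10^-4 + 0.1450 + 2.470×10^-4 + 0.009935 = 0.1889 K/W
Q = ΔT/ΣR = (294.6 K − 275.04 K)/0.1889 = 104 W

Q = 104 W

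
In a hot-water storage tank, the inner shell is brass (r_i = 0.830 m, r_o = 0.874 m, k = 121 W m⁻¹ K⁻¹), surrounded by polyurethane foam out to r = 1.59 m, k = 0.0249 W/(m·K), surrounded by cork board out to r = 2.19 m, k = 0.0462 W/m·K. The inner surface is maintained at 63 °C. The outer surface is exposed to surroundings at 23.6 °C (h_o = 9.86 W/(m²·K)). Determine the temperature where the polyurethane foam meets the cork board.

Series thermal resistances, inner to outer:
  R_brass = (1/0.830 − 1/0.874)/(4πk) = 0.06065/(4π·121) = 3.989×10^-5 K/W
  R_polyurethane foam = (1/0.874 − 1/1.59)/(4πk) = 0.5152/(4π·0.0249) = 1.647 K/W
  R_cork board = (1/1.59 − 1/2.19)/(4πk) = 0.1723/(4π·0.0462) = 0.2968 K/W
  R_conv,out = 1/(4πr²h) = 1/(4π·2.19²·9.86) = 0.001683 K/W
ΣR = 3.989×10^-5 + 1.647 + 0.2968 + 0.001683 = 1.946 K/W
Q = ΔT/ΣR = (63 °C − 23.6 °C)/1.946 = 20.25 W
From the inner boundary to the polyurethane foam/cork board interface, ΣR_partial = 1.647 K/W.
T_interface = T_in − Q·ΣR_partial = 63 °C − (20.25)(1.647) = 29.6 °C

T = 29.6 °C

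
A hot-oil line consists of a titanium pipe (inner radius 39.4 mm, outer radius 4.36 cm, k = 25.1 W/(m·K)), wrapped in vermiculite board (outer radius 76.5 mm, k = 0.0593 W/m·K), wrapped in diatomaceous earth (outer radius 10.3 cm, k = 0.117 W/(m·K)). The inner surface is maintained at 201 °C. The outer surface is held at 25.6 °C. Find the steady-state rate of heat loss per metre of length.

Treat each layer as a resistance in series:
  R'_titanium = ln(0.0436/0.0394)/(2πk) = 0.1013/(2π·25.1) = 6.423×10^-4 m·K/W
  R'_vermiculite board = ln(0.0765/0.0436)/(2πk) = 0.5622/(2π·0.0593) = 1.509 m·K/W
  R'_diatomaceous earth = ln(0.103/0.0765)/(2πk) = 0.2974/(2π·0.117) = 0.4046 m·K/W
ΣR = 6.423×10^-4 + 1.509 + 0.4046 = 1.914 m·K/W
Q' = ΔT/ΣR = (201 °C − 25.6 °C)/1.914 = 91.6 W/m

Q' = 91.6 W/m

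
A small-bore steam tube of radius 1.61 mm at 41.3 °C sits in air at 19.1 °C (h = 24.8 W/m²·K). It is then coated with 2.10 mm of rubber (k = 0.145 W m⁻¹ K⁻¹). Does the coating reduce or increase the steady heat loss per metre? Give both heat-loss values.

Critical radius for a cylinder: r_cr = k/h = 0.00585 m = 0.585 cm.
Outer radius after coating: r₂ = 0.00161 + 0.00210 = 0.00371 m.
Since r₁ < r_cr and r₂ ≤ r_cr, the coating moves toward the maximum at r_cr — heat loss rises.
Bare: R = 1/(2πr₁h) = 3.986 m·K/W; Q = 22.2/3.986 = 5.57 W/m.
Coated: R = R_cond + R_conv = 2.646 m·K/W; Q = 22.2/2.646 = 8.39 W/m.

increases: 5.57 → 8.39 W/m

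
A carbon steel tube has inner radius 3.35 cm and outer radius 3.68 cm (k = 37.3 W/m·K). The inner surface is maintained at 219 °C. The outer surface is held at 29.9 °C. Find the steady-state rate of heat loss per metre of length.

Q' = 472 kW/m

Q' = 2πk·ΔT/ln(r₂/r₁) = 2π × 37.3 × 189.1 / ln(0.0368/0.0335) = 4.72×10^5 W/m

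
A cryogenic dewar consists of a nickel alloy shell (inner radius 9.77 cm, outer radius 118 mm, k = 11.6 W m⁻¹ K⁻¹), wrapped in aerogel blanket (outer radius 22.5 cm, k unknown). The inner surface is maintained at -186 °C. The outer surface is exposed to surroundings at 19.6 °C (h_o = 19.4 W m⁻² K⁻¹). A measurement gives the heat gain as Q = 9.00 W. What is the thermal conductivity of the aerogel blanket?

ΣR = ΔT/Q = |-186 − 19.6|/9.00 = 22.84 K/W
Known resistances:
  R_nickel alloy = (1/0.0977 − 1/0.118)/(4πk) = 1.761/(4π·11.6) = 0.01208 K/W
  R_conv,out = 1/(4πr²h) = 1/(4π·0.225²·19.4) = 0.08103 K/W
R_aerogel blanket = ΣR − ΣR_known = 22.84 − 0.09311 = 22.75 K/W
(1/r₁−1/r₂)/(4πk) = 22.75 ⇒ k = 4.030/(4π·22.75) = 0.0141 W/m·K

k = 0.0141 W/m·K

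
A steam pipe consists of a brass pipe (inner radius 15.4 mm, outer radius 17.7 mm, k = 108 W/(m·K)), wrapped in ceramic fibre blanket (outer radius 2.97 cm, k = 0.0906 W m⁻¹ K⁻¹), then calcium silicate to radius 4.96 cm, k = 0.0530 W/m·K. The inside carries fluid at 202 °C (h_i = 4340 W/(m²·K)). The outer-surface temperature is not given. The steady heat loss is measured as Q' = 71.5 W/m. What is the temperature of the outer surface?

T_out = 26.7 °C

Sum the resistances:
  R'_conv,in = 1/(2πr h) = 1/(2π·0.0154·4340) = 0.002381 m·K/W
  R'_brass = ln(0.0177/0.0154)/(2πk) = 0.1392/(2π·108) = 2.051×10^-4 m·K/W
  R'_ceramic fibre blanket = ln(0.0297/0.0177)/(2πk) = 0.5176/(2π·0.0906) = 0.9092 m·K/W
  R'_calcium silicate = ln(0.0496/0.0297)/(2πk) = 0.5128/(2π·0.0530) = 1.540 m·K/W
ΣR = 2.452 m·K/W
ΔT = Q'·ΣR = 71.5 × 2.452 = 175.3 K
Heat flows outward, so T_out = T_in − ΔT = 202 − 175.3 = 26.7 °C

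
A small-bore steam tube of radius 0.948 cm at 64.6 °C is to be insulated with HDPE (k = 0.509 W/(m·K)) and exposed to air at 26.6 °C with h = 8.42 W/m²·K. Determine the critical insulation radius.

r_cr = 6.05 cm

For a cylinder, r_cr = k_ins/h = 0.509/8.42 = 0.0605 m = 6.05 cm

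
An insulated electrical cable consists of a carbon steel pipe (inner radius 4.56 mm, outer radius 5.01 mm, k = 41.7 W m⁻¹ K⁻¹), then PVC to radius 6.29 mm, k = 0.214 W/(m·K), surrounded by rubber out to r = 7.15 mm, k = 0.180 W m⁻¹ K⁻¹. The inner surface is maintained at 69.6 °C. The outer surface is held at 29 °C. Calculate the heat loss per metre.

Q' = 144 W/m

Series thermal resistances, inner to outer:
  R'_carbon steel = ln(0.00501/0.00456)/(2πk) = 0.09411/(2π·41.7) = 3.592×10^-4 m·K/W
  R'_PVC = ln(0.00629/0.00501)/(2πk) = 0.2275/(2π·0.214) = 0.1692 m·K/W
  R'_rubber = ln(0.00715/0.00629)/(2πk) = 0.1282/(2π·0.180) = 0.1133 m·K/W
ΣR = 3.592×10^-4 + 0.1692 + 0.1133 = 0.2829 m·K/W
Q' = ΔT/ΣR = (69.6 °C − 29 °C)/0.2829 = 144 W/m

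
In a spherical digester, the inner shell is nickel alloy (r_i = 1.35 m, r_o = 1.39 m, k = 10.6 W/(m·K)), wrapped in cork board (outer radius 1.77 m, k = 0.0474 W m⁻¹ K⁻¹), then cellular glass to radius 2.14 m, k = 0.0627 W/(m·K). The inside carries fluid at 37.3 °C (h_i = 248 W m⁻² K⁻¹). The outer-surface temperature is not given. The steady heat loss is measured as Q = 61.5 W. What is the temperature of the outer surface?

Sum the resistances:
  R_conv,in = 1/(4πr²h) = 1/(4π·1.35²·248) = 1.761×10^-4 K/W
  R_nickel alloy = (1/1.35 − 1/1.39)/(4πk) = 0.02132/(4π·10.6) = 1.600×10^-4 K/W
  R_cork board = (1/1.39 − 1/1.77)/(4πk) = 0.1545/(4π·0.0474) = 0.2593 K/W
  R_cellular glass = (1/1.77 − 1/2.14)/(4πk) = 0.09768/(4π·0.0627) = 0.1240 K/W
ΣR = 0.3836 K/W
ΔT = Q·ΣR = 61.5 × 0.3836 = 23.59 K
Heat flows outward, so T_out = T_in − ΔT = 37.3 − 23.59 = 13.7 °C

T_out = 13.7 °C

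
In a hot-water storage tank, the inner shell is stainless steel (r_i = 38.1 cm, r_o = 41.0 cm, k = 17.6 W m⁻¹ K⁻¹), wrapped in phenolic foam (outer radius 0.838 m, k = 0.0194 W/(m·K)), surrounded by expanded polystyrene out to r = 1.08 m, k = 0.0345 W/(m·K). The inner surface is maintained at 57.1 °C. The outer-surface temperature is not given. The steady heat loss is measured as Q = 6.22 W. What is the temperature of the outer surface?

Series resistances:
  R_stainless steel = (1/0.381 − 1/0.410)/(4πk) = 0.1856/(4π·17.6) = 8.394×10^-4 K/W
  R_phenolic foam = (1/0.410 − 1/0.838)/(4πk) = 1.246/(4π·0.0194) = 5.110 K/W
  R_expanded polystyrene = (1/0.838 − 1/1.08)/(4πk) = 0.2674/(4π·0.0345) = 0.6168 K/W
ΣR = 5.727 K/W
ΔT = Q·ΣR = 6.22 × 5.727 = 35.62 K
Heat flows outward, so T_out = T_in − ΔT = 57.1 − 35.62 = 21.5 °C

T_out = 21.5 °C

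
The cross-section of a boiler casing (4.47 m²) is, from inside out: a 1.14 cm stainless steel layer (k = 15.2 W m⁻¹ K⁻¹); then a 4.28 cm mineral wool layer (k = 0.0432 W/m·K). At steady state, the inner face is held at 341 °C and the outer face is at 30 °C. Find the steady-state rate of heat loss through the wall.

Q = 1400 W

Series thermal resistances, inner to outer:
  R_stainless steel = L/(kA) = 0.0114/(15.2·4.47) = 1.678×10^-4 K/W
  R_mineral wool = L/(kA) = 0.0428/(0.0432·4.47) = 0.2216 K/W
ΣR = 1.678×10^-4 + 0.2216 = 0.2218 K/W
Q = ΔT/ΣR = (341 °C − 30 °C)/0.2218 = 1400 W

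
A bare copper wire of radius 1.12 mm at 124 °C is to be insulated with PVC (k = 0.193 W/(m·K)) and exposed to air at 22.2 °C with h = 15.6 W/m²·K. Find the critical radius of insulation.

For a cylinder, r_cr = k_ins/h = 0.193/15.6 = 0.0124 m = 1.24 cm

r_cr = 1.24 cm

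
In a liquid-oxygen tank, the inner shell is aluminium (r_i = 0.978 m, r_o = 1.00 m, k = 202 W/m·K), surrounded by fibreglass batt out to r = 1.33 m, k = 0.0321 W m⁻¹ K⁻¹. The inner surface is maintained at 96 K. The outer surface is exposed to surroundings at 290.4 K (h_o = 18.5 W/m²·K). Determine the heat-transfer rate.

Q = 315 W

Treat each layer as a resistance in series:
  R_aluminium = (1/0.978 − 1/1.00)/(4πk) = 0.02249/(4π·202) = 8.862×10^-6 K/W
  R_fibreglass batt = (1/1.00 − 1/1.33)/(4πk) = 0.2481/(4π·0.0321) = 0.6151 K/W
  R_conv,out = 1/(4πr²h) = 1/(4π·1.33²·18.5) = 0.002432 K/W
ΣR = 8.862×10^-6 + 0.6151 + 0.002432 = 0.6175 K/W
Q = ΔT/ΣR = (96 K − 290.4 K)/0.6175 = -315 W
(Negative Q ⇒ heat flows inward; heat gain = 315 W.)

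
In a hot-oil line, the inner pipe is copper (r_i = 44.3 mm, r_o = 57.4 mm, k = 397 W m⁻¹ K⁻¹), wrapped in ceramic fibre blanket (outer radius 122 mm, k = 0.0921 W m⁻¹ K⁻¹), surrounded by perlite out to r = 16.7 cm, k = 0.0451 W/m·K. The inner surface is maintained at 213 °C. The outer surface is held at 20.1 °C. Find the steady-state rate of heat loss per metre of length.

Treat each layer as a resistance in series:
  R'_copper = ln(0.0574/0.0443)/(2πk) = 0.2591/(2π·397) = 1.039×10^-4 m·K/W
  R'_ceramic fibre blanket = ln(0.122/0.0574)/(2πk) = 0.7540/(2π·0.0921) = 1.303 m·K/W
  R'_perlite = ln(0.167/0.122)/(2πk) = 0.3140/(2π·0.0451) = 1.108 m·K/W
ΣR = 1.039×10^-4 + 1.303 + 1.108 = 2.411 m·K/W
Q' = ΔT/ΣR = (213 °C − 20.1 °C)/2.411 = 80.0 W/m

Q' = 80.0 W/m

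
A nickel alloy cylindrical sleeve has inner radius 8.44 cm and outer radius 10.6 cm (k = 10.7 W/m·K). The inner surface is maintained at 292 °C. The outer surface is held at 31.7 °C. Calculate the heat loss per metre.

Q' = 2πk·ΔT/ln(r₂/r₁) = 2π × 10.7 × 260.3 / ln(0.106/0.0844) = 76800 W/m

Q' = 76.8 kW/m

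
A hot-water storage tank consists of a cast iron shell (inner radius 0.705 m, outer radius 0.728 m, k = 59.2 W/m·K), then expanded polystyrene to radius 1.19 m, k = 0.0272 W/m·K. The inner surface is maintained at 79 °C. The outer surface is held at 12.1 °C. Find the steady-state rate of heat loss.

Resistance network (inner→outer):
  R_cast iron = (1/0.705 − 1/0.728)/(4πk) = 0.04481/(4π·59.2) = 6.024×10^-5 K/W
  R_expanded polystyrene = (1/0.728 − 1/1.19)/(4πk) = 0.5333/(4π·0.0272) = 1.560 K/W
ΣR = 6.024×10^-5 + 1.560 = 1.560 K/W
Q = ΔT/ΣR = (79 °C − 12.1 °C)/1.560 = 42.9 W

Q = 42.9 W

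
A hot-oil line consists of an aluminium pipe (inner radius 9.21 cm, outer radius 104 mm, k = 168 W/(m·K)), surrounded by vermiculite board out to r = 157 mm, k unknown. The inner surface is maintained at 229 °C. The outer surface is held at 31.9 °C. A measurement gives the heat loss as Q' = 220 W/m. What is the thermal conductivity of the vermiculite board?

k = 0.0732 W/m·K

ΣR = ΔT/Q' = |229 − 31.9|/220 = 0.8959 m·K/W
Known resistances:
  R'_aluminium = ln(0.104/0.0921)/(2πk) = 0.1215/(2π·168) = 1.151×10^-4 m·K/W
R_vermiculite board = ΣR − ΣR_known = 0.8959 − 1.151×10^-4 = 0.8958 m·K/W
ln(r₂/r₁)/(2πk) = 0.8958 ⇒ k = 0.4119/(2π·0.8958) = 0.0732 W/m·K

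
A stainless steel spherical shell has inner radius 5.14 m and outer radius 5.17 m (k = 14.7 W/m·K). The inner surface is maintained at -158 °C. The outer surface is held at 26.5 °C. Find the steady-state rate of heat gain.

Q = 4πk·ΔT/(1/r₁ − 1/r₂) = 4π × 14.7 × 184.5 / (1/5.14 − 1/5.17) = 3.02×10^7 W

Q = 3.02×10^7 W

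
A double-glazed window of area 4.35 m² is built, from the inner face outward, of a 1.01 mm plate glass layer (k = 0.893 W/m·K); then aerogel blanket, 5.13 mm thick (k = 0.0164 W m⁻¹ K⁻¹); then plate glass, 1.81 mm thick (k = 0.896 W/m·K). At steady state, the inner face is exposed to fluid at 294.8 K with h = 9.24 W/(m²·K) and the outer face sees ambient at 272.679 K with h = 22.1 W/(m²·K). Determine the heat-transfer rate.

Series thermal resistances, inner to outer:
  R_conv,in = 1/(hA) = 1/(9.24·4.35) = 0.02488 K/W
  R_plate glass = L/(kA) = 0.00101/(0.893·4.35) = 2.600×10^-4 K/W
  R_aerogel blanket = L/(kA) = 0.00513/(0.0164·4.35) = 0.07191 K/W
  R_plate glass = L/(kA) = 0.00181/(0.896·4.35) = 4.644×10^-4 K/W
  R_conv,out = 1/(hA) = 1/(22.1·4.35) = 0.01040 K/W
ΣR = 0.02488 + 2.600×10^-4 + 0.07191 + 4.644×10^-4 + 0.01040 = 0.1079 K/W
Q = ΔT/ΣR = (294.8 K − 272.679 K)/0.1079 = 205 W

Q = 205 W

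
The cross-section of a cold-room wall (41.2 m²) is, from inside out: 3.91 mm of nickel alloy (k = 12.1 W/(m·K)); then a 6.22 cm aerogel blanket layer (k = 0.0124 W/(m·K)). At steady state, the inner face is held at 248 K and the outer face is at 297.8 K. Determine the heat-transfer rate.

Q = 409 W

Resistance network (inner→outer):
  R_nickel alloy = L/(kA) = 0.00391/(12.1·41.2) = 7.843×10^-6 K/W
  R_aerogel blanket = L/(kA) = 0.0622/(0.0124·41.2) = 0.1218 K/W
ΣR = 7.843×10^-6 + 0.1218 = 0.1218 K/W
Q = ΔT/ΣR = (248 K − 297.8 K)/0.1218 = -409 W
(Negative Q ⇒ heat flows inward; heat gain = 409 W.)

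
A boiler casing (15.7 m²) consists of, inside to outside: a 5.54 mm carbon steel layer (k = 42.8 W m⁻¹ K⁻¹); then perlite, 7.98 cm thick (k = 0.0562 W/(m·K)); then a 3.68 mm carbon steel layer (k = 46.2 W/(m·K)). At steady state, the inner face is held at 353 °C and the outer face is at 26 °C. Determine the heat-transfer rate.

Q = 3620 W

Resistance network (inner→outer):
  R_carbon steel = L/(kA) = 0.00554/(42.8·15.7) = 8.245×10^-6 K/W
  R_perlite = L/(kA) = 0.0798/(0.0562·15.7) = 0.09044 K/W
  R_carbon steel = L/(kA) = 0.00368/(46.2·15.7) = 5.073×10^-6 K/W
ΣR = 8.245×10^-6 + 0.09044 + 5.073×10^-6 = 0.09045 K/W
Q = ΔT/ΣR = (353 °C − 26 °C)/0.09045 = 3620 W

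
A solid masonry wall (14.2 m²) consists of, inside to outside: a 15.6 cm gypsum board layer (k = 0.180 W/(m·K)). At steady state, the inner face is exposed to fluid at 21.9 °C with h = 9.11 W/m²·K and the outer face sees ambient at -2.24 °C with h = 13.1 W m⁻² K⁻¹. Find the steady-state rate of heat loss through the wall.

Q = 326 W

Treat each layer as a resistance in series:
  R_conv,in = 1/(hA) = 1/(9.11·14.2) = 0.007730 K/W
  R_gypsum board = L/(kA) = 0.156/(0.180·14.2) = 0.06103 K/W
  R_conv,out = 1/(hA) = 1/(13.1·14.2) = 0.005376 K/W
ΣR = 0.007730 + 0.06103 + 0.005376 = 0.07414 K/W
Q = ΔT/ΣR = (21.9 °C − -2.24 °C)/0.07414 = 326 W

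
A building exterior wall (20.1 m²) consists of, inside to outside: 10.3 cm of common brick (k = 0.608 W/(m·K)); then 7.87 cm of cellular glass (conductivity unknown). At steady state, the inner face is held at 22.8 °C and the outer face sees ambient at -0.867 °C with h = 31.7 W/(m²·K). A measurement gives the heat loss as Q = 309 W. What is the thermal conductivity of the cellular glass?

k = 0.0588 W/m·K

ΣR = ΔT/Q = |22.8 − -0.867|/309 = 0.07659 K/W
Known resistances:
  R_common brick = L/(kA) = 0.103/(0.608·20.1) = 0.008428 K/W
  R_conv,out = 1/(hA) = 1/(31.7·20.1) = 0.001569 K/W
R_cellular glass = ΣR − ΣR_known = 0.07659 − 0.009997 = 0.06659 K/W
L/(kA) = 0.06659 ⇒ k = 0.0787/(0.06659·20.1) = 0.0588 W/m·K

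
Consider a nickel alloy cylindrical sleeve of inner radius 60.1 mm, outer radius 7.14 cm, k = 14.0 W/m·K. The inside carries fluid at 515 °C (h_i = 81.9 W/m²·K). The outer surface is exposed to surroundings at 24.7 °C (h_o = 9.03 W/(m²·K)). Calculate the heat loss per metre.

Treat each layer as a resistance in series:
  R'_conv,in = 1/(2πr h) = 1/(2π·0.0601·81.9) = 0.03233 m·K/W
  R'_nickel alloy = ln(0.0714/0.0601)/(2πk) = 0.1723/(2π·14.0) = 0.001959 m·K/W
  R'_conv,out = 1/(2πr h) = 1/(2π·0.0714·9.03) = 0.2469 m·K/W
ΣR = 0.03233 + 0.001959 + 0.2469 = 0.2812 m·K/W
Q' = ΔT/ΣR = (515 °C − 24.7 °C)/0.2812 = 1740 W/m

Q' = 1740 W/m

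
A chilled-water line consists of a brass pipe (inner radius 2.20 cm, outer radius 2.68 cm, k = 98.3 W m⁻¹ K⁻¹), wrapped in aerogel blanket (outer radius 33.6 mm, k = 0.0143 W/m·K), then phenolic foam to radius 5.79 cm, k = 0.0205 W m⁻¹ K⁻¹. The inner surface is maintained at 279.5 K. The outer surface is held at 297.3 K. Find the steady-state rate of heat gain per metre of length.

Q' = 2.64 W/m

Treat each layer as a resistance in series:
  R'_brass = ln(0.0268/0.0220)/(2πk) = 0.1974/(2π·98.3) = 3.195×10^-4 m·K/W
  R'_aerogel blanket = ln(0.0336/0.0268)/(2πk) = 0.2261/(2π·0.0143) = 2.517 m·K/W
  R'_phenolic foam = ln(0.0579/0.0336)/(2πk) = 0.5442/(2π·0.0205) = 4.225 m·K/W
ΣR = 3.195×10^-4 + 2.517 + 4.225 = 6.742 m·K/W
Q' = ΔT/ΣR = (279.5 K − 297.3 K)/6.742 = -2.64 W/m
(Negative Q' ⇒ heat flows inward; heat gain = 2.64 W/m.)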